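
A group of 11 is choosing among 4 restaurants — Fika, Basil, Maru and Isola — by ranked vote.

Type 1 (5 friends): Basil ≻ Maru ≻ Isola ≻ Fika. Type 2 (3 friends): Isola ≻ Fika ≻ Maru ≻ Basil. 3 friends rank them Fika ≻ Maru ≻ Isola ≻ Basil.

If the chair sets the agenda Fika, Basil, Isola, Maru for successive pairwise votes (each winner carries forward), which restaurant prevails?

Maru

Round 1: Fika vs Basil — 6–5, Fika advances.
Round 2: Fika vs Isola — 3–8, Isola advances.
Round 3: Isola vs Maru — 3–8, Maru advances.
The agenda winner is Maru.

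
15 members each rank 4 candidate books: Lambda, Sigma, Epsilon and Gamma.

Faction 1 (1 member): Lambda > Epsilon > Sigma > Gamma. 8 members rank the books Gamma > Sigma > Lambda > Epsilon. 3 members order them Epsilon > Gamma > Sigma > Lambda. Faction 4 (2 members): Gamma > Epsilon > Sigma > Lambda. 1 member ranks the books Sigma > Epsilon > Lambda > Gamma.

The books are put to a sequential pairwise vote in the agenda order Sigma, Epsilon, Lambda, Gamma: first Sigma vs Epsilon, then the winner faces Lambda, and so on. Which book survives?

Round 1: Sigma vs Epsilon — 9–6, Sigma advances.
Round 2: Sigma vs Lambda — 14–1, Sigma advances.
Round 3: Sigma vs Gamma — 2–13, Gamma advances.
The agenda winner is Gamma.

Gamma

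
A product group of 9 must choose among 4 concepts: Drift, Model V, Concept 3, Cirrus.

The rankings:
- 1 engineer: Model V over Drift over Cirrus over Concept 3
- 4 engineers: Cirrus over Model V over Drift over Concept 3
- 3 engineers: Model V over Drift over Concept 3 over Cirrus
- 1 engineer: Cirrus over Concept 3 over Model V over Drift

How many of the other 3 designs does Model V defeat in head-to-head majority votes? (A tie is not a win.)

Model V against each rival (9 engineers):
Model V vs Drift: Model V preferred on 1+4+3+1 = 9 ballots; Model V wins 9–0.
Model V vs Concept 3: Model V wins 8–1.
Model V vs Cirrus: Cirrus wins 5–4.
Model V beats Drift, Concept 3; loses to Cirrus — 2 pairwise wins.

2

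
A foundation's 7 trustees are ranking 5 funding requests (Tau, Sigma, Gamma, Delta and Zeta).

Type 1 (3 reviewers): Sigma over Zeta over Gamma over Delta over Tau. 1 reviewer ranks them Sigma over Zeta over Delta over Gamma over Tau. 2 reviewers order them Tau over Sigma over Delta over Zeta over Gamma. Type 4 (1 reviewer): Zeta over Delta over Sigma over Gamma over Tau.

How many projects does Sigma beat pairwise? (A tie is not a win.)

Sigma against each rival (7 reviewers):
Sigma vs Tau: 5 to 2, Sigma.
Sigma vs Gamma: Sigma is ranked higher on 3+1+2+1 = 7 ballots, Gamma on 0. Sigma wins 7–0.
Sigma vs Delta: 3+1+2 = 6 for Sigma, 1 for Delta — Sigma by 6–1.
Sigma vs Zeta: Sigma, 6–1.
Sigma beats Tau, Gamma, Delta, Zeta — 4 pairwise wins.

4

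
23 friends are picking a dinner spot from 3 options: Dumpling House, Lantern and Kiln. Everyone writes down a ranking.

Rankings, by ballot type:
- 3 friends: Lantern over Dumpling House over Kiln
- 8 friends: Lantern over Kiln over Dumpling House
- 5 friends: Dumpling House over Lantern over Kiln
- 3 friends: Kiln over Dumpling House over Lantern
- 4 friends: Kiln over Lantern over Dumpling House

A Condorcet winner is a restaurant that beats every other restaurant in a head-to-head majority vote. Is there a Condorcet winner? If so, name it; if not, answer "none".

Pairwise majorities:
Dumpling House–Lantern: Lantern 15–8.
Dumpling House vs Kiln: Kiln, 15–8.
Lantern vs Kiln: Lantern wins 16–7.
Lantern defeats every rival head-to-head and is the Condorcet winner.

Lantern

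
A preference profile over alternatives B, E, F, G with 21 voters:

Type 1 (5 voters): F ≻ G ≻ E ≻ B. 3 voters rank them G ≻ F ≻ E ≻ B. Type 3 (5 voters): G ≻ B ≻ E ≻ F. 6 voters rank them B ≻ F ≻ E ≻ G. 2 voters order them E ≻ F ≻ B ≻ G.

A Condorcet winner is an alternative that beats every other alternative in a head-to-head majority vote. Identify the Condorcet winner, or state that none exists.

Pairwise majorities:
B vs E: 5+6 = 11 for B, 10 for E — B by 11–10.
B vs F: B, 11–10.
B–G: G 13–8.
E vs F: 7 to 14, F.
E vs G: 6+2 = 8 for E, 13 for G — G by 13–8.
F vs G: F preferred on 5+6+2 = 13 ballots; F wins 13–8.
No alternative is unbeaten: B loses to G; E loses to B; F loses to B; G loses to F. In particular B beats F beats G beats B is a majority cycle — no Condorcet winner exists.

none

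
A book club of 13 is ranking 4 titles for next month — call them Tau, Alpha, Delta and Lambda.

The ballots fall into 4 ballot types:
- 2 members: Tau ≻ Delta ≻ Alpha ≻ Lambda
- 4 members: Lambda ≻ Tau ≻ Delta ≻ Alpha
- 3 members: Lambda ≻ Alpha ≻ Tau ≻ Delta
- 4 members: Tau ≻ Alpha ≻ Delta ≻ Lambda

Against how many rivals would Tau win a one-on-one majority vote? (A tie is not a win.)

2

Tau against each rival (13 members):
Tau vs Alpha: 2+4+4 = 10 for Tau, 3 for Alpha — Tau by 10–3.
Tau vs Delta: Tau wins 13–0.
Tau vs Lambda: Lambda, 7–6.
Tau beats Alpha, Delta; loses to Lambda — 2 pairwise wins.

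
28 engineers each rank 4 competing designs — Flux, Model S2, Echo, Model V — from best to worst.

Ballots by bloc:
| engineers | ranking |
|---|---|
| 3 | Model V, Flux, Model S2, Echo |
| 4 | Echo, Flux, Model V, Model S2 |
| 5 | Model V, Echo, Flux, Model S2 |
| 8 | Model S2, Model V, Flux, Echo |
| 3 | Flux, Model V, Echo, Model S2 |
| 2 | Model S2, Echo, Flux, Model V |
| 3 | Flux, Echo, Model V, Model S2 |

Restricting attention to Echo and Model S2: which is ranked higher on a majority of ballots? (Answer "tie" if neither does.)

Echo

Ballots ranking Echo above Model S2: 4 + 5 + 3 + 3 = 15.
Ballots ranking Model S2 above Echo: 28 − 15 = 13.
Echo wins the head-to-head 15–13.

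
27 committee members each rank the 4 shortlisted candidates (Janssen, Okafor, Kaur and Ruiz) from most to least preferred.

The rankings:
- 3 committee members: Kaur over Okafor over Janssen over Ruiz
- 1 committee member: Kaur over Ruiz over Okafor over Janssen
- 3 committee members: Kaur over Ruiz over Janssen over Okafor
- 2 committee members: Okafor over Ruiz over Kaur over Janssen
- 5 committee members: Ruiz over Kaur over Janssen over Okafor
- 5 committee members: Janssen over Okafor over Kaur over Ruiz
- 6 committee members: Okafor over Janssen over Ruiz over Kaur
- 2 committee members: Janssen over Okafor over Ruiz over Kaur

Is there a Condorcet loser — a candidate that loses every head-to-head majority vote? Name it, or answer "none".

none

Pairwise majorities:
Janssen vs Okafor: 15 to 12, Janssen.
Janssen vs Kaur: 13 to 14, Kaur.
Janssen vs Ruiz: Janssen wins 16–11.
Okafor–Kaur: Okafor 15–12.
Okafor vs Ruiz: Okafor wins 18–9.
Kaur–Ruiz: Ruiz 15–12.
No candidate is winless: Janssen beats Okafor; Okafor beats Kaur; Kaur beats Janssen; Ruiz beats Kaur. There is no Condorcet loser.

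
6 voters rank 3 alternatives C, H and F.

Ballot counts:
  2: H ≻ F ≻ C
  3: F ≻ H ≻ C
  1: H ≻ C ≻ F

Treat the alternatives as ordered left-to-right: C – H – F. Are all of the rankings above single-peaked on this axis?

yes

Axis positions: C=1, H=2, F=3.
Bloc 1 (peak H at position 2): ranking walks positions 2-3-1, expanding outward from the peak — single-peaked.
Bloc 2 (peak F at position 3): ranking walks positions 3-2-1, expanding outward from the peak — single-peaked.
Bloc 3 (peak H at position 2): ranking walks positions 2-1-3, expanding outward from the peak — single-peaked.
Every ranking is single-peaked on this axis.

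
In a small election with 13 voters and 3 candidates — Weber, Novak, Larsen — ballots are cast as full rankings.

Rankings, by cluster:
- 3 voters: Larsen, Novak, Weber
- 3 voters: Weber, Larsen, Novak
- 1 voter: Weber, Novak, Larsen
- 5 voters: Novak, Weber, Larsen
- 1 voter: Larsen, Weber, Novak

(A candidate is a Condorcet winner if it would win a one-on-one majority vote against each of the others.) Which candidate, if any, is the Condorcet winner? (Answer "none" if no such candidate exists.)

Pairwise majorities:
Weber–Novak: Novak 8–5.
Weber–Larsen: Weber 9–4.
Novak vs Larsen: Larsen wins 7–6.
Each candidate drops at least one matchup (Weber loses to Novak; Novak loses to Larsen; Larsen loses to Weber); the cycle Weber beats Larsen beats Novak beats Weber rules out a Condorcet winner.

none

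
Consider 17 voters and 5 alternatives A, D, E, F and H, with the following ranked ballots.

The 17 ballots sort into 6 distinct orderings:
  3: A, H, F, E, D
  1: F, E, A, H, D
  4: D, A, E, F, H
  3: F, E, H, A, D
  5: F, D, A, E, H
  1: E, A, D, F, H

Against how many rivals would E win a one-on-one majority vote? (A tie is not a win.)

1

E against each rival (17 voters):
E vs A: 5 to 12, A.
E vs D: D wins 9–8.
E vs F: F, 12–5.
E vs H: E, 14–3.
E beats H; loses to A, D, F — 1 pairwise win.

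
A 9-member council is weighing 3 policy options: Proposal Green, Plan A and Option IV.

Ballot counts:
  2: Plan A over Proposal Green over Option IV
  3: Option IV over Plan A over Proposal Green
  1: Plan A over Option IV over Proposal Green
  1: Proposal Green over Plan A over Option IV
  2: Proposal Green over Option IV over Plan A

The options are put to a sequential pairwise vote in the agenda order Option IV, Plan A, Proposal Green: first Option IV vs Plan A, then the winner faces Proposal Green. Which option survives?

Round 1: Option IV vs Plan A — 5–4, Option IV advances.
Round 2: Option IV vs Proposal Green — 4–5, Proposal Green advances.
Proposal Green survives the agenda.

Proposal Green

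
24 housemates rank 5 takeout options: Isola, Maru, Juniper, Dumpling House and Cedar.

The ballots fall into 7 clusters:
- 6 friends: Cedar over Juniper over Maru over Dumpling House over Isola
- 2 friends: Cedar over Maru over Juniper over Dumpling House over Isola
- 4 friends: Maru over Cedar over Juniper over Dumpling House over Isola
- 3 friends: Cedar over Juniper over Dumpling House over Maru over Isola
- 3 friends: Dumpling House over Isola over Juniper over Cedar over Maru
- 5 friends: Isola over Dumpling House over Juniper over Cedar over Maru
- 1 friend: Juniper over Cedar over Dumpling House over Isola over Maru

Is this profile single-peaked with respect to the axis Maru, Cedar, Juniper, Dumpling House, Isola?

Axis positions: Maru=1, Cedar=2, Juniper=3, Dumpling House=4, Isola=5.
Cluster 1 (peak Cedar at position 2): ranking walks positions 2-3-1-4-5, expanding outward from the peak — single-peaked.
Cluster 2 (peak Cedar at position 2): ranking walks positions 2-1-3-4-5, expanding outward from the peak — single-peaked.
Cluster 3 (peak Maru at position 1): ranking walks positions 1-2-3-4-5, expanding outward from the peak — single-peaked.
Cluster 4 (peak Cedar at position 2): ranking walks positions 2-3-4-1-5, expanding outward from the peak — single-peaked.
Cluster 5 (peak Dumpling House at position 4): ranking walks positions 4-5-3-2-1, expanding outward from the peak — single-peaked.
Cluster 6 (peak Isola at position 5): ranking walks positions 5-4-3-2-1, expanding outward from the peak — single-peaked.
Cluster 7 (peak Juniper at position 3): ranking walks positions 3-2-4-5-1, expanding outward from the peak — single-peaked.
Every ranking is single-peaked on this axis.

yes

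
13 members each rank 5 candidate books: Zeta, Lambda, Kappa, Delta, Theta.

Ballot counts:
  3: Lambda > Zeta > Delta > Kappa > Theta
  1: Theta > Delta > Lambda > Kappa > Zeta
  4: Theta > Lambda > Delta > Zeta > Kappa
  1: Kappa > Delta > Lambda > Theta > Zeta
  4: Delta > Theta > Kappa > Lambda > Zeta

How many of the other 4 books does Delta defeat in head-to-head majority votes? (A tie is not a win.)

3

Delta against each rival (13 members):
Delta vs Zeta: Delta wins 10–3.
Delta–Lambda: Lambda 7–6.
Delta vs Kappa: Delta is ranked higher on 3+1+4+4 = 12 ballots, Kappa on 1. Delta wins 12–1.
Delta vs Theta: 3+1+4 = 8 for Delta, 5 for Theta — Delta by 8–5.
Delta beats Zeta, Kappa, Theta; loses to Lambda — 3 pairwise wins.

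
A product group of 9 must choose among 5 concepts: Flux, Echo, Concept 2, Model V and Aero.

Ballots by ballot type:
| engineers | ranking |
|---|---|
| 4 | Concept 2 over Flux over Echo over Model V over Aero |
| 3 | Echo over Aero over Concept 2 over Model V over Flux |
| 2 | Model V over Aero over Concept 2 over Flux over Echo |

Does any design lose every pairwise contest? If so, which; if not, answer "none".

Head-to-head results (9 engineers):
Flux vs Echo: 6 to 3, Flux.
Flux vs Concept 2: 0 to 9, Concept 2.
Flux vs Model V: 4 for Flux, 5 for Model V — Model V by 5–4.
Flux vs Aero: Aero wins 5–4.
Echo vs Concept 2: 3 for Echo, 6 for Concept 2 — Concept 2 by 6–3.
Echo vs Model V: 7 to 2, Echo.
Echo vs Aero: Echo wins 7–2.
Concept 2 vs Model V: 4+3 = 7 for Concept 2, 2 for Model V — Concept 2 by 7–2.
Concept 2–Aero: Aero 5–4.
Model V vs Aero: 4+2 = 6 for Model V, 3 for Aero — Model V by 6–3.
Every design wins at least one matchup (Flux beats Echo; Echo beats Model V; Concept 2 beats Flux; Model V beats Flux; Aero beats Flux), so there is no Condorcet loser.

none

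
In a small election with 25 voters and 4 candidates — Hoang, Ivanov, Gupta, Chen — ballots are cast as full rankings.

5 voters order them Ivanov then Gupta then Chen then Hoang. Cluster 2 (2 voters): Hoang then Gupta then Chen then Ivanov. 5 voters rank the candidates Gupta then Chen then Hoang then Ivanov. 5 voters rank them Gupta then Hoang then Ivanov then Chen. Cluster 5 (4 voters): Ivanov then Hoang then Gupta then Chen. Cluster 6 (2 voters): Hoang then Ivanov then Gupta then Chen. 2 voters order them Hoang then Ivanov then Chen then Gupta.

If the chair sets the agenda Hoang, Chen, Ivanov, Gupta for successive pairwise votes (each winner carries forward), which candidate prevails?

Round 1: Hoang vs Chen — 15–10, Hoang advances.
Round 2: Hoang vs Ivanov — 16–9, Hoang advances.
Round 3: Hoang vs Gupta — 10–15, Gupta advances.
The agenda winner is Gupta.

Gupta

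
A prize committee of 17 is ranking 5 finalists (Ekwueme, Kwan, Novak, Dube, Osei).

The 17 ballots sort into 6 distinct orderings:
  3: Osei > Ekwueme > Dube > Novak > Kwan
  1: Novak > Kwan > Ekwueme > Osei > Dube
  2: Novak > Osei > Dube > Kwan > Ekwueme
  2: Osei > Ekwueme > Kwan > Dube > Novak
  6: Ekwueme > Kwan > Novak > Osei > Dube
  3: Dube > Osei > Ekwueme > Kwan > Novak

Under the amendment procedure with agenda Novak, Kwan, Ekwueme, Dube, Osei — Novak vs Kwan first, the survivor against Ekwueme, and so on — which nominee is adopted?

Osei

Round 1: Novak vs Kwan — 6–11, Kwan advances.
Round 2: Kwan vs Ekwueme — 3–14, Ekwueme advances.
Round 3: Ekwueme vs Dube — 12–5, Ekwueme advances.
Round 4: Ekwueme vs Osei — 7–10, Osei advances.
Osei survives the agenda.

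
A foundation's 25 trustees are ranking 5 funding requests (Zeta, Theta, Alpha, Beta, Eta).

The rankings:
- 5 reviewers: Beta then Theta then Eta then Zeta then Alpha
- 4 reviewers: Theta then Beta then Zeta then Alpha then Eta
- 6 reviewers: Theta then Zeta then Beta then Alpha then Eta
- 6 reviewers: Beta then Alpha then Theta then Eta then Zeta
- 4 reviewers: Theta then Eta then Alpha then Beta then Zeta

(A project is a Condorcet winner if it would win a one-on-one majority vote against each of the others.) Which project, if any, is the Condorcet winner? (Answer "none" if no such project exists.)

Theta

Check each pair by majority over 25 ballots:
Zeta vs Theta: 0 for Zeta, 25 for Theta — Theta by 25–0.
Zeta vs Alpha: Zeta preferred on 5+4+6 = 15 ballots; Zeta wins 15–10.
Zeta vs Beta: Zeta preferred on 6 ballots; Beta wins 19–6.
Zeta vs Eta: Zeta preferred on 4+6 = 10 ballots; Eta wins 15–10.
Theta vs Alpha: Theta is ranked higher on 5+4+6+4 = 19 ballots, Alpha on 6. Theta wins 19–6.
Theta vs Beta: 14 to 11, Theta.
Theta vs Eta: 25 to 0, Theta.
Alpha vs Beta: 4 to 21, Beta.
Alpha vs Eta: 16 to 9, Alpha.
Beta vs Eta: Beta is ranked higher on 5+4+6+6 = 21 ballots, Eta on 4. Beta wins 21–4.
Theta beats each of Zeta, Alpha, Beta, Eta — Theta is the Condorcet winner.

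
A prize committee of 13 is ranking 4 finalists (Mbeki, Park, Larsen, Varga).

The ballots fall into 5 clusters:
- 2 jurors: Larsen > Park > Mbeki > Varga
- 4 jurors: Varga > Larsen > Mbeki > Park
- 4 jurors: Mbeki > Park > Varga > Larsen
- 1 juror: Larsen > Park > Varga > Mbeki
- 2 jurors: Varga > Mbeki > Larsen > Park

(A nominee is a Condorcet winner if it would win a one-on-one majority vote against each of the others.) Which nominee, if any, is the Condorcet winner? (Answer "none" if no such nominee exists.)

none

Pairwise majorities:
Mbeki vs Park: Mbeki is ranked higher on 4+4+2 = 10 ballots, Park on 3. Mbeki wins 10–3.
Mbeki vs Larsen: Mbeki is ranked higher on 4+2 = 6 ballots, Larsen on 7. Larsen wins 7–6.
Mbeki vs Varga: Mbeki preferred on 2+4 = 6 ballots; Varga wins 7–6.
Park vs Larsen: 4 for Park, 9 for Larsen — Larsen by 9–4.
Park vs Varga: Park preferred on 2+4+1 = 7 ballots; Park wins 7–6.
Larsen vs Varga: Larsen is ranked higher on 2+1 = 3 ballots, Varga on 10. Varga wins 10–3.
No nominee is unbeaten: Mbeki loses to Larsen; Park loses to Mbeki; Larsen loses to Varga; Varga loses to Park. In particular Mbeki > Park > Varga > Mbeki is a majority cycle — no Condorcet winner exists.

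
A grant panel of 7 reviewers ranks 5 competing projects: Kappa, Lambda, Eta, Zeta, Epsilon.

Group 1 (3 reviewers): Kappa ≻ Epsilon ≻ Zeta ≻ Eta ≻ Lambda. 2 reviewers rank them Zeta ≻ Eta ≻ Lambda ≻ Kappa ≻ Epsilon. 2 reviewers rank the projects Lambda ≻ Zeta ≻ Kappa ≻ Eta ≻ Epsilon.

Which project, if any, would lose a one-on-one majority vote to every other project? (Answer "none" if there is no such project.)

Epsilon

Head-to-head results (7 reviewers):
Kappa vs Lambda: 3 for Kappa, 4 for Lambda — Lambda by 4–3.
Kappa vs Eta: Kappa preferred on 3+2 = 5 ballots; Kappa wins 5–2.
Kappa vs Zeta: Zeta wins 4–3.
Kappa vs Epsilon: 3+2+2 = 7 for Kappa, 0 for Epsilon — Kappa by 7–0.
Lambda–Eta: Eta 5–2.
Lambda vs Zeta: Lambda is ranked higher on 2 ballots, Zeta on 5. Zeta wins 5–2.
Lambda vs Epsilon: Lambda, 4–3.
Eta vs Zeta: Zeta wins 7–0.
Eta vs Epsilon: 4 to 3, Eta.
Zeta vs Epsilon: 4 to 3, Zeta.
Only Epsilon has no wins; Epsilon is the Condorcet loser.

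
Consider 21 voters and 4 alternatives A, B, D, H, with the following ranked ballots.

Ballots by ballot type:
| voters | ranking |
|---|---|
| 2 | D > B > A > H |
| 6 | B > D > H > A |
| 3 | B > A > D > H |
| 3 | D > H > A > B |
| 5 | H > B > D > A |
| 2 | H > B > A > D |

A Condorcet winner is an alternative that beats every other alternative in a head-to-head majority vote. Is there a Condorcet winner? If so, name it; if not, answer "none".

Pairwise majorities:
A vs B: 3 for A, 18 for B — B by 18–3.
A vs D: A is ranked higher on 3+2 = 5 ballots, D on 16. D wins 16–5.
A vs H: A preferred on 2+3 = 5 ballots; H wins 16–5.
B vs D: 6+3+5+2 = 16 for B, 5 for D — B by 16–5.
B vs H: 11 to 10, B.
D vs H: 2+6+3+3 = 14 for D, 7 for H — D by 14–7.
B wins every pairwise contest, so B is the Condorcet winner.

B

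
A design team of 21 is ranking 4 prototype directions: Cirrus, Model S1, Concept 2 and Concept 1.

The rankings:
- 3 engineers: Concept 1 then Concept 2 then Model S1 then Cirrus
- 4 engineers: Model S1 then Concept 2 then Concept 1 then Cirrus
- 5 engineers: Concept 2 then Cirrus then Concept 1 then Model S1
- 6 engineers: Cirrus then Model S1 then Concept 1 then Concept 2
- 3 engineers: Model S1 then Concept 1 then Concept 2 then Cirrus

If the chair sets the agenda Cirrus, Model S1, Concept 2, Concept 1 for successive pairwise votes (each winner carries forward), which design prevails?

Round 1: Cirrus vs Model S1 — 11–10, Cirrus advances.
Round 2: Cirrus vs Concept 2 — 6–15, Concept 2 advances.
Round 3: Concept 2 vs Concept 1 — 9–12, Concept 1 advances.
The agenda winner is Concept 1.

Concept 1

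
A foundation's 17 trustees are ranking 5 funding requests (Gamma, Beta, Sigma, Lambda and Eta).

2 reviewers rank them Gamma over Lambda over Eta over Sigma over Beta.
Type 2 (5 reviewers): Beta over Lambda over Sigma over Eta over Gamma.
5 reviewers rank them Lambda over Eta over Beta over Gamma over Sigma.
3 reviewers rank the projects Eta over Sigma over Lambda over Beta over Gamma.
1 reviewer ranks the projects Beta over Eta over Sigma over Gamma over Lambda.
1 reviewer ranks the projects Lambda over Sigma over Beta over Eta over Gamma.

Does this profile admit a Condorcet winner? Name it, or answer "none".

Head-to-head results (17 reviewers):
Gamma–Beta: Beta 15–2.
Gamma vs Sigma: Sigma, 10–7.
Gamma vs Lambda: Lambda wins 14–3.
Gamma vs Eta: Eta, 15–2.
Beta–Sigma: Beta 11–6.
Beta–Lambda: Lambda 11–6.
Beta vs Eta: Eta wins 10–7.
Sigma vs Lambda: Lambda wins 13–4.
Sigma vs Eta: Eta wins 11–6.
Lambda vs Eta: Lambda wins 13–4.
Only Lambda has no losses; Lambda is the Condorcet winner.

Lambda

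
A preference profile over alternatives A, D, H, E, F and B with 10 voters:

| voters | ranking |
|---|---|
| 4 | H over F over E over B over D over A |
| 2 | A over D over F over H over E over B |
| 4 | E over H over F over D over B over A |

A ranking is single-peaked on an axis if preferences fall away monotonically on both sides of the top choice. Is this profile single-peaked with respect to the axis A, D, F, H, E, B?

Axis positions: A=1, D=2, F=3, H=4, E=5, B=6.
Faction 1 (peak H at position 4): ranking walks positions 4-3-5-6-2-1, expanding outward from the peak — single-peaked.
Faction 2 (peak A at position 1): ranking walks positions 1-2-3-4-5-6, expanding outward from the peak — single-peaked.
Faction 3 (peak E at position 5): ranking walks positions 5-4-3-2-6-1, expanding outward from the peak — single-peaked.
Every ranking is single-peaked on this axis.

yes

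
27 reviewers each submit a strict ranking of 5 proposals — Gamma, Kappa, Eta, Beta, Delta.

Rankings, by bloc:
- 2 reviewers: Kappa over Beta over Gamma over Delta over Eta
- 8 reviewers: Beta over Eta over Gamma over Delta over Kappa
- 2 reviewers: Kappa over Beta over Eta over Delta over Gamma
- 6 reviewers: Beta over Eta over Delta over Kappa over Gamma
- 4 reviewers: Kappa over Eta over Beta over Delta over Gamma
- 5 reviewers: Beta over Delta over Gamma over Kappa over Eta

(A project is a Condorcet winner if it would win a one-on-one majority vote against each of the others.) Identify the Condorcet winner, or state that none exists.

Head-to-head results (27 reviewers):
Gamma vs Kappa: Gamma preferred on 8+5 = 13 ballots; Kappa wins 14–13.
Gamma vs Eta: Gamma preferred on 2+5 = 7 ballots; Eta wins 20–7.
Gamma vs Beta: Gamma preferred on 0 ballots; Beta wins 27–0.
Gamma vs Delta: Gamma preferred on 2+8 = 10 ballots; Delta wins 17–10.
Kappa vs Eta: 13 to 14, Eta.
Kappa vs Beta: Kappa preferred on 2+2+4 = 8 ballots; Beta wins 19–8.
Kappa vs Delta: 8 to 19, Delta.
Eta vs Beta: Eta preferred on 4 ballots; Beta wins 23–4.
Eta vs Delta: Eta is ranked higher on 8+2+6+4 = 20 ballots, Delta on 7. Eta wins 20–7.
Beta vs Delta: Beta preferred on 2+8+2+6+4+5 = 27 ballots; Beta wins 27–0.
Beta wins every pairwise contest, so Beta is the Condorcet winner.

Beta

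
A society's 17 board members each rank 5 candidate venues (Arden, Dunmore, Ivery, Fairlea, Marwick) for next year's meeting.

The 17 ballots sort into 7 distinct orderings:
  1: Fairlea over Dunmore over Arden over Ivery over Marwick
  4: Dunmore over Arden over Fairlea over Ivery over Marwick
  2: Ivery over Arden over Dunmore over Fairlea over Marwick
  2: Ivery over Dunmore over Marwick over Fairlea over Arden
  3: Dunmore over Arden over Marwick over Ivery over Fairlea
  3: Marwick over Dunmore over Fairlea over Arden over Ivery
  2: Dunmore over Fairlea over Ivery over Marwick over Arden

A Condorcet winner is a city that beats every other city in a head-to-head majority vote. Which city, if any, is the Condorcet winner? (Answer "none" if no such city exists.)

Dunmore

Pairwise majorities:
Arden vs Dunmore: Arden preferred on 2 ballots; Dunmore wins 15–2.
Arden vs Ivery: Arden preferred on 1+4+3+3 = 11 ballots; Arden wins 11–6.
Arden vs Fairlea: 9 to 8, Arden.
Arden vs Marwick: 1+4+2+3 = 10 for Arden, 7 for Marwick — Arden by 10–7.
Dunmore vs Ivery: Dunmore is ranked higher on 1+4+3+3+2 = 13 ballots, Ivery on 4. Dunmore wins 13–4.
Dunmore vs Fairlea: Dunmore is ranked higher on 4+2+2+3+3+2 = 16 ballots, Fairlea on 1. Dunmore wins 16–1.
Dunmore vs Marwick: Dunmore is ranked higher on 1+4+2+2+3+2 = 14 ballots, Marwick on 3. Dunmore wins 14–3.
Ivery vs Fairlea: Ivery is ranked higher on 2+2+3 = 7 ballots, Fairlea on 10. Fairlea wins 10–7.
Ivery vs Marwick: 11 to 6, Ivery.
Fairlea vs Marwick: Fairlea preferred on 1+4+2+2 = 9 ballots; Fairlea wins 9–8.
Only Dunmore has no losses; Dunmore is the Condorcet winner.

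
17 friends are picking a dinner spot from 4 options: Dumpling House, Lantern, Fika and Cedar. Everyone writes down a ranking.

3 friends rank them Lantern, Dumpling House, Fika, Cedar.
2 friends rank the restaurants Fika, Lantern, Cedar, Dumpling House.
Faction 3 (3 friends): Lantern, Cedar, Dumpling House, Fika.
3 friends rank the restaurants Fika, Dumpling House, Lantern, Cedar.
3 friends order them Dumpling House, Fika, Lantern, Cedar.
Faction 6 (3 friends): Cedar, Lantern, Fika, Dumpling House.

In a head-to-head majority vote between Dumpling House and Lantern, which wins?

Lantern

Ballots ranking Dumpling House above Lantern: 3 + 3 = 6.
Ballots ranking Lantern above Dumpling House: 17 − 6 = 11.
Lantern wins the head-to-head 11–6.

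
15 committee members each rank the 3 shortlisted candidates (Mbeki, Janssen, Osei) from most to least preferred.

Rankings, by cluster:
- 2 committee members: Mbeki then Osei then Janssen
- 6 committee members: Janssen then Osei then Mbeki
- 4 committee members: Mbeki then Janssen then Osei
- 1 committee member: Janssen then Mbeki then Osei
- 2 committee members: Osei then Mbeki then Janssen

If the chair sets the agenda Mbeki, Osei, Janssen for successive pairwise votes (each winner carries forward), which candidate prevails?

Janssen

Round 1: Mbeki vs Osei — 7–8, Osei advances.
Round 2: Osei vs Janssen — 4–11, Janssen advances.
Janssen survives the agenda.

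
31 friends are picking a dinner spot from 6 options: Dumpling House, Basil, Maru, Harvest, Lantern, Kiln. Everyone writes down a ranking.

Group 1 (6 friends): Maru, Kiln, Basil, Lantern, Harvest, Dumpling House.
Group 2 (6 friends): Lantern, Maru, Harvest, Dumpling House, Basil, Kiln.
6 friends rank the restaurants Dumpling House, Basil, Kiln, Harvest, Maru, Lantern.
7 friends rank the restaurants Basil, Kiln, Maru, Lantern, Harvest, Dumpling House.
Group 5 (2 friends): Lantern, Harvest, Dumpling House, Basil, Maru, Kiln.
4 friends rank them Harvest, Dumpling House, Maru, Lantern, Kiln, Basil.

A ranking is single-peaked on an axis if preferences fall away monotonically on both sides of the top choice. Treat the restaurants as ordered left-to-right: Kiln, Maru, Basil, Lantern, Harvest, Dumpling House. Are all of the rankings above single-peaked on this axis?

Axis positions: Kiln=1, Maru=2, Basil=3, Lantern=4, Harvest=5, Dumpling House=6.
Group 1 (peak Maru at position 2): ranking walks positions 2-1-3-4-5-6, expanding outward from the peak — single-peaked.
Group 2: ranking walks positions 4-2-5-6-3-1; Maru is ranked above Basil even though Basil lies between Maru and the peak Lantern on the axis — preferences dip and rise again. Not single-peaked.
Group 3: ranking walks positions 6-3-1-5-2-4; Basil is ranked above Harvest even though Harvest lies between Basil and the peak Dumpling House on the axis — preferences dip and rise again. Not single-peaked.
Group 4: ranking walks positions 3-1-2-4-5-6; Kiln is ranked above Maru even though Maru lies between Kiln and the peak Basil on the axis — preferences dip and rise again. Not single-peaked.
Group 5 (peak Lantern at position 4): ranking walks positions 4-5-6-3-2-1, expanding outward from the peak — single-peaked.
Group 6: ranking walks positions 5-6-2-4-1-3; Maru is ranked above Lantern even though Lantern lies between Maru and the peak Harvest on the axis — preferences dip and rise again. Not single-peaked.
Group 2 violates single-peakedness, so the profile is not single-peaked on this axis.

no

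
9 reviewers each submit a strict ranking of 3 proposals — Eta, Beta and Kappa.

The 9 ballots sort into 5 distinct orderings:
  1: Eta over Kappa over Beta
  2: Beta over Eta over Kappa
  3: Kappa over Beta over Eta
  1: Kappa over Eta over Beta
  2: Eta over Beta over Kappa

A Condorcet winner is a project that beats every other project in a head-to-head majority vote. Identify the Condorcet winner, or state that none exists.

none

Pairwise majorities:
Eta vs Beta: Beta wins 5–4.
Eta–Kappa: Eta 5–4.
Beta–Kappa: Kappa 5–4.
No project is unbeaten: Eta loses to Beta; Beta loses to Kappa; Kappa loses to Eta. In particular Eta → Kappa → Beta → Eta is a majority cycle — no Condorcet winner exists.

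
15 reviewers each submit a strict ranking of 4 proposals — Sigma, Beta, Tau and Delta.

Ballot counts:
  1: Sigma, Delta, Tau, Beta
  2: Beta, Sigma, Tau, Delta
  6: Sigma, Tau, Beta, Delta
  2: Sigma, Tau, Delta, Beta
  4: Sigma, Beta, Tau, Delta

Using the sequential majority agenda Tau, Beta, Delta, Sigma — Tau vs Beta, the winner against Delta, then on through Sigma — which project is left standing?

Round 1: Tau vs Beta — 9–6, Tau advances.
Round 2: Tau vs Delta — 14–1, Tau advances.
Round 3: Tau vs Sigma — 0–15, Sigma advances.
The agenda winner is Sigma.

Sigma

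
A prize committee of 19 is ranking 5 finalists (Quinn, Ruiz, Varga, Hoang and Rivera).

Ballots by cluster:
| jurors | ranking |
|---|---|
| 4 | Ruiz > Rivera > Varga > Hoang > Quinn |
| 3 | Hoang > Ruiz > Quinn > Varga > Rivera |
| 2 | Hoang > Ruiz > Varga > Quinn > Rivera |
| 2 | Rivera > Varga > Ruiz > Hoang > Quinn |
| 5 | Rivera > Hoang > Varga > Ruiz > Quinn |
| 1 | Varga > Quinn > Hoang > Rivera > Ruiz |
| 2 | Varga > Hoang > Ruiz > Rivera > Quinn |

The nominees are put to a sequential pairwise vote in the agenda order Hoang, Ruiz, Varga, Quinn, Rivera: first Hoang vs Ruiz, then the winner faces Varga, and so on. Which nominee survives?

Rivera

Round 1: Hoang vs Ruiz — 13–6, Hoang advances.
Round 2: Hoang vs Varga — 10–9, Hoang advances.
Round 3: Hoang vs Quinn — 18–1, Hoang advances.
Round 4: Hoang vs Rivera — 8–11, Rivera advances.
Rivera survives the agenda.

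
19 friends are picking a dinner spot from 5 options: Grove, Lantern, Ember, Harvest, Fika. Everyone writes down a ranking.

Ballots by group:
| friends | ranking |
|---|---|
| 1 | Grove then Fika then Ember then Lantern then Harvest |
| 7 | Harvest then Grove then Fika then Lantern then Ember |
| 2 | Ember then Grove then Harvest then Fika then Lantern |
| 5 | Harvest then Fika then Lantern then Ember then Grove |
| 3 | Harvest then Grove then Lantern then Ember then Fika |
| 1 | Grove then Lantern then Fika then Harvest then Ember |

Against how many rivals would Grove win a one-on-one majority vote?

3

Grove against each rival (19 friends):
Grove vs Lantern: Grove is ranked higher on 1+7+2+3+1 = 14 ballots, Lantern on 5. Grove wins 14–5.
Grove vs Ember: Grove preferred on 1+7+3+1 = 12 ballots; Grove wins 12–7.
Grove vs Harvest: 1+2+1 = 4 for Grove, 15 for Harvest — Harvest by 15–4.
Grove vs Fika: Grove preferred on 1+7+2+3+1 = 14 ballots; Grove wins 14–5.
Grove beats Lantern, Ember, Fika; loses to Harvest — 3 pairwise wins.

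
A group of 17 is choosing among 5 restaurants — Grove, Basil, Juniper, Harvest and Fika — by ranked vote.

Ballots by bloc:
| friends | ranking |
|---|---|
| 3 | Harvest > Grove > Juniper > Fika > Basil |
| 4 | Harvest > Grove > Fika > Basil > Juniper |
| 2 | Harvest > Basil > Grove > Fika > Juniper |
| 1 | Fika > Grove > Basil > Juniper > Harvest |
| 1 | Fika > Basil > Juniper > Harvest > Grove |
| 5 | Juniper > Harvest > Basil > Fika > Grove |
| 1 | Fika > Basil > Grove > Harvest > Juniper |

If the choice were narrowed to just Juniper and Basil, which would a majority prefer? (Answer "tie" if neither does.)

Basil

Ballots ranking Juniper above Basil: 3 + 5 = 8.
Ballots ranking Basil above Juniper: 17 − 8 = 9.
Basil wins the head-to-head 9–8.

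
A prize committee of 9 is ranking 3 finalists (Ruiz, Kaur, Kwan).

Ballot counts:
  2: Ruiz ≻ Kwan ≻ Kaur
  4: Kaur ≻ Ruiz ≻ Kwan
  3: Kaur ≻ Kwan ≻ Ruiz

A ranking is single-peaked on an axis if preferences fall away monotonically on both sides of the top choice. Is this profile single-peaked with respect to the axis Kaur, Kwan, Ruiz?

no

Axis positions: Kaur=1, Kwan=2, Ruiz=3.
Bloc 1 (peak Ruiz at position 3): ranking walks positions 3-2-1, expanding outward from the peak — single-peaked.
Bloc 2: ranking walks positions 1-3-2; Ruiz is ranked above Kwan even though Kwan lies between Ruiz and the peak Kaur on the axis — preferences dip and rise again. Not single-peaked.
Bloc 3 (peak Kaur at position 1): ranking walks positions 1-2-3, expanding outward from the peak — single-peaked.
Bloc 2 violates single-peakedness, so the profile is not single-peaked on this axis.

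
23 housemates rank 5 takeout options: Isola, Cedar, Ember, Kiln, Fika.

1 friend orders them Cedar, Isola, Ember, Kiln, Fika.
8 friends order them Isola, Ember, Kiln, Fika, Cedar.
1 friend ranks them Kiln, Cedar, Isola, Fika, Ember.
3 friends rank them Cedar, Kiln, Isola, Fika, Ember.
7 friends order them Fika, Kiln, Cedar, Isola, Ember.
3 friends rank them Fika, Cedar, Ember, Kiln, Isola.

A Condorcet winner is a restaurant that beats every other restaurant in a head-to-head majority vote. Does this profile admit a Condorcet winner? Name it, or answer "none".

Check each pair by majority over 23 ballots:
Isola vs Cedar: 8 to 15, Cedar.
Isola vs Ember: 1+8+1+3+7 = 20 for Isola, 3 for Ember — Isola by 20–3.
Isola vs Kiln: 9 to 14, Kiln.
Isola vs Fika: 1+8+1+3 = 13 for Isola, 10 for Fika — Isola by 13–10.
Cedar vs Ember: 1+1+3+7+3 = 15 for Cedar, 8 for Ember — Cedar by 15–8.
Cedar vs Kiln: Cedar preferred on 1+3+3 = 7 ballots; Kiln wins 16–7.
Cedar vs Fika: 1+1+3 = 5 for Cedar, 18 for Fika — Fika by 18–5.
Ember vs Kiln: Ember is ranked higher on 1+8+3 = 12 ballots, Kiln on 11. Ember wins 12–11.
Ember vs Fika: 9 to 14, Fika.
Kiln vs Fika: 13 to 10, Kiln.
Every restaurant loses at least once (Isola loses to Cedar; Cedar loses to Kiln; Ember loses to Isola; Kiln loses to Ember; Fika loses to Isola). The majority relation contains the cycle Isola → Ember → Kiln → Isola, so there is no Condorcet winner.

none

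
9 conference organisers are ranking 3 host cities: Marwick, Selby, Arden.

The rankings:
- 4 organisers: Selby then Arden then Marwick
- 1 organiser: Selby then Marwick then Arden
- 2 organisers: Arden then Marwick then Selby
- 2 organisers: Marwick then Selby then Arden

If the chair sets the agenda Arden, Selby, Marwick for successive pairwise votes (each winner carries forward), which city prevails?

Selby

Round 1: Arden vs Selby — 2–7, Selby advances.
Round 2: Selby vs Marwick — 5–4, Selby advances.
The agenda winner is Selby.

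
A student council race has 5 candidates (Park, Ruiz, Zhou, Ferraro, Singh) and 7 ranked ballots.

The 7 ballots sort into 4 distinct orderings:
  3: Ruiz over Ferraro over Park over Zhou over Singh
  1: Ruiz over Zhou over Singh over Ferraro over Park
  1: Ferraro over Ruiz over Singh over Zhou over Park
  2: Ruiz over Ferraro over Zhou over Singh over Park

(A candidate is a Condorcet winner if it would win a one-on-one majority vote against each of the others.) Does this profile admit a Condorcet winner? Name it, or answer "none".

Head-to-head results (7 voters):
Park vs Ruiz: Park is ranked higher on 0 ballots, Ruiz on 7. Ruiz wins 7–0.
Park vs Zhou: Park is ranked higher on 3 ballots, Zhou on 4. Zhou wins 4–3.
Park vs Ferraro: Park preferred on 0 ballots; Ferraro wins 7–0.
Park vs Singh: Park preferred on 3 ballots; Singh wins 4–3.
Ruiz vs Zhou: 7 to 0, Ruiz.
Ruiz vs Ferraro: Ruiz is ranked higher on 3+1+2 = 6 ballots, Ferraro on 1. Ruiz wins 6–1.
Ruiz vs Singh: Ruiz preferred on 3+1+1+2 = 7 ballots; Ruiz wins 7–0.
Zhou vs Ferraro: 1 to 6, Ferraro.
Zhou vs Singh: 3+1+2 = 6 for Zhou, 1 for Singh — Zhou by 6–1.
Ferraro vs Singh: 3+1+2 = 6 for Ferraro, 1 for Singh — Ferraro by 6–1.
Ruiz wins every pairwise contest, so Ruiz is the Condorcet winner.

Ruiz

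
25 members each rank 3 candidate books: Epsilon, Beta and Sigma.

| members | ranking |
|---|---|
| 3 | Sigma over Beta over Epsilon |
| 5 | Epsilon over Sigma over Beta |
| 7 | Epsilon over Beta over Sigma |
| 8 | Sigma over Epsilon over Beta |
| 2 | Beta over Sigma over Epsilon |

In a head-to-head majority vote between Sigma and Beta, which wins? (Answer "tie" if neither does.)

Sigma

Ballots ranking Sigma above Beta: 3 + 5 + 8 = 16.
Ballots ranking Beta above Sigma: 25 − 16 = 9.
Sigma wins the head-to-head 16–9.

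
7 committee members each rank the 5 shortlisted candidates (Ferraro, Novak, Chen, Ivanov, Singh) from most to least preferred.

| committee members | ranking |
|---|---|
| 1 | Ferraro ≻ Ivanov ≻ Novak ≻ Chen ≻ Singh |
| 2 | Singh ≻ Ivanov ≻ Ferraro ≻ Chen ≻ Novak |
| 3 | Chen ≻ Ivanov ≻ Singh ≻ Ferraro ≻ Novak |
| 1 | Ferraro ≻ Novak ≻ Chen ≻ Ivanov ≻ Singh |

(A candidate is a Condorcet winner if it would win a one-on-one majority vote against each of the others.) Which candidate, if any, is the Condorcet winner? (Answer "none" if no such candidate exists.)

Check each pair by majority over 7 ballots:
Ferraro vs Novak: 7 to 0, Ferraro.
Ferraro vs Chen: 1+2+1 = 4 for Ferraro, 3 for Chen — Ferraro by 4–3.
Ferraro vs Ivanov: 2 to 5, Ivanov.
Ferraro vs Singh: 2 to 5, Singh.
Novak vs Chen: Novak preferred on 1+1 = 2 ballots; Chen wins 5–2.
Novak vs Ivanov: Novak preferred on 1 ballot; Ivanov wins 6–1.
Novak vs Singh: Novak is ranked higher on 1+1 = 2 ballots, Singh on 5. Singh wins 5–2.
Chen vs Ivanov: 3+1 = 4 for Chen, 3 for Ivanov — Chen by 4–3.
Chen vs Singh: Chen preferred on 1+3+1 = 5 ballots; Chen wins 5–2.
Ivanov vs Singh: 5 to 2, Ivanov.
Each candidate drops at least one matchup (Ferraro loses to Ivanov; Novak loses to Ferraro; Chen loses to Ferraro; Ivanov loses to Chen; Singh loses to Chen); the cycle Ferraro → Chen → Ivanov → Ferraro rules out a Condorcet winner.

none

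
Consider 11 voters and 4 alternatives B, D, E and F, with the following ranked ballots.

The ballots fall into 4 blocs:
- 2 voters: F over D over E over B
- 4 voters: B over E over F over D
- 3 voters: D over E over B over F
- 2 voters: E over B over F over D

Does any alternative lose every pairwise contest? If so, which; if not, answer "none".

Pairwise majorities:
B–D: B 6–5.
B vs E: B preferred on 4 ballots; E wins 7–4.
B vs F: 4+3+2 = 9 for B, 2 for F — B by 9–2.
D vs E: E, 6–5.
D–F: F 8–3.
E vs F: E wins 9–2.
Only D has no wins; D is the Condorcet loser.

D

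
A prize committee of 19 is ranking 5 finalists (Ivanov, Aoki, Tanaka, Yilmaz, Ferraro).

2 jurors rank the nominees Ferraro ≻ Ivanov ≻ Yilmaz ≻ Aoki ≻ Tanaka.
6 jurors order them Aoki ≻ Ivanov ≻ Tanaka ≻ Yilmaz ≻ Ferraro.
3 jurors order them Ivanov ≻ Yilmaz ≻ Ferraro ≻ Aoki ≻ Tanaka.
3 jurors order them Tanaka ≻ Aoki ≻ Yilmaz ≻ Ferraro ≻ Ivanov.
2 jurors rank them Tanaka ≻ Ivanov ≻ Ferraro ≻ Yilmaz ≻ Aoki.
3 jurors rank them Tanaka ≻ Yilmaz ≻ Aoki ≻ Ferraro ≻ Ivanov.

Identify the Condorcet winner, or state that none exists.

none

Head-to-head results (19 jurors):
Ivanov vs Aoki: Ivanov preferred on 2+3+2 = 7 ballots; Aoki wins 12–7.
Ivanov vs Tanaka: Ivanov is ranked higher on 2+6+3 = 11 ballots, Tanaka on 8. Ivanov wins 11–8.
Ivanov vs Yilmaz: 2+6+3+2 = 13 for Ivanov, 6 for Yilmaz — Ivanov by 13–6.
Ivanov vs Ferraro: 6+3+2 = 11 for Ivanov, 8 for Ferraro — Ivanov by 11–8.
Aoki vs Tanaka: 11 to 8, Aoki.
Aoki vs Yilmaz: 9 to 10, Yilmaz.
Aoki vs Ferraro: 12 to 7, Aoki.
Tanaka vs Yilmaz: 14 to 5, Tanaka.
Tanaka vs Ferraro: Tanaka is ranked higher on 6+3+2+3 = 14 ballots, Ferraro on 5. Tanaka wins 14–5.
Yilmaz vs Ferraro: 6+3+3+3 = 15 for Yilmaz, 4 for Ferraro — Yilmaz by 15–4.
Each nominee drops at least one matchup (Ivanov loses to Aoki; Aoki loses to Yilmaz; Tanaka loses to Ivanov; Yilmaz loses to Ivanov; Ferraro loses to Ivanov); the cycle Ivanov > Yilmaz > Aoki > Ivanov rules out a Condorcet winner.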